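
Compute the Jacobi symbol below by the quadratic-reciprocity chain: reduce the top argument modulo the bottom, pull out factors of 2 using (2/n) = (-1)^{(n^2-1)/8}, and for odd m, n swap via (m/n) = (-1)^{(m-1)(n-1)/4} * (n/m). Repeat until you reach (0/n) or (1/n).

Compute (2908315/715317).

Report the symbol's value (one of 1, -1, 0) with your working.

-1

(2908315/715317) = (47047/715317)   [reduce mod 715317]
reciprocity: (47047/715317) = +1·(715317/47047) since 47047 mod 4 = 3, 715317 mod 4 = 1; sign now +1
(715317/47047) = (9612/47047)   [reduce mod 47047]
9612 = 2^2·2403; (2/47047) = +1 since 47047 mod 8 = 7, so (9612/47047) = (+1)^2·(2403/47047); sign now +1
reciprocity: (2403/47047) = -1·(47047/2403) since 2403 mod 4 = 3, 47047 mod 4 = 3; sign now -1
(47047/2403) = (1390/2403)   [reduce mod 2403]
1390 = 2^1·695; (2/2403) = -1 since 2403 mod 8 = 3, so (1390/2403) = (-1)^1·(695/2403); sign now +1
reciprocity: (695/2403) = -1·(2403/695) since 695 mod 4 = 3, 2403 mod 4 = 3; sign now -1
(2403/695) = (318/695)   [reduce mod 695]
318 = 2^1·159; (2/695) = +1 since 695 mod 8 = 7, so (318/695) = (+1)^1·(159/695); sign now -1
reciprocity: (159/695) = -1·(695/159) since 159 mod 4 = 3, 695 mod 4 = 3; sign now +1
(695/159) = (59/159)   [reduce mod 159]
reciprocity: (59/159) = -1·(159/59) since 59 mod 4 = 3, 159 mod 4 = 3; sign now -1
(159/59) = (41/59)   [reduce mod 59]
reciprocity: (41/59) = +1·(59/41) since 41 mod 4 = 1, 59 mod 4 = 3; sign now -1
(59/41) = (18/41)   [reduce mod 41]
18 = 2^1·9; (2/41) = +1 since 41 mod 8 = 1, so (18/41) = (+1)^1·(9/41); sign now -1
reciprocity: (9/41) = +1·(41/9) since 9 mod 4 = 1, 41 mod 4 = 1; sign now -1
(41/9) = (5/9)   [reduce mod 9]
reciprocity: (5/9) = +1·(9/5) since 5 mod 4 = 1, 9 mod 4 = 1; sign now -1
(9/5) = (4/5)   [reduce mod 5]
4 = 2^2·1; (2/5) = -1 since 5 mod 8 = 5, so (4/5) = (-1)^2·(1/5); sign now -1
(1/5) = 1; final value = sign = -1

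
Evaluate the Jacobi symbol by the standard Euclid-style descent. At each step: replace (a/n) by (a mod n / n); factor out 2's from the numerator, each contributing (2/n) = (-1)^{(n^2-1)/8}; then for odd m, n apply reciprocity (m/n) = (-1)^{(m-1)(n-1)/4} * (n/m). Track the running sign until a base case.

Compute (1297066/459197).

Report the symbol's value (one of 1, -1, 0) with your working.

-1

(1297066/459197) = (378672/459197)   [reduce mod 459197]
378672 = 2^4·23667; (2/459197) = -1 since 459197 mod 8 = 5, so (378672/459197) = (-1)^4·(23667/459197); sign now +1
reciprocity: (23667/459197) = +1·(459197/23667) since 23667 mod 4 = 3, 459197 mod 4 = 1; sign now +1
(459197/23667) = (9524/23667)   [reduce mod 23667]
9524 = 2^2·2381; (2/23667) = -1 since 23667 mod 8 = 3, so (9524/23667) = (-1)^2·(2381/23667); sign now +1
reciprocity: (2381/23667) = +1·(23667/2381) since 2381 mod 4 = 1, 23667 mod 4 = 3; sign now +1
(23667/2381) = (2238/2381)   [reduce mod 2381]
2238 = 2^1·1119; (2/2381) = -1 since 2381 mod 8 = 5, so (2238/2381) = (-1)^1·(1119/2381); sign now -1
reciprocity: (1119/2381) = +1·(2381/1119) since 1119 mod 4 = 3, 2381 mod 4 = 1; sign now -1
(2381/1119) = (143/1119)   [reduce mod 1119]
reciprocity: (143/1119) = -1·(1119/143) since 143 mod 4 = 3, 1119 mod 4 = 3; sign now +1
(1119/143) = (118/143)   [reduce mod 143]
118 = 2^1·59; (2/143) = +1 since 143 mod 8 = 7, so (118/143) = (+1)^1·(59/143); sign now +1
reciprocity: (59/143) = -1·(143/59) since 59 mod 4 = 3, 143 mod 4 = 3; sign now -1
(143/59) = (25/59)   [reduce mod 59]
reciprocity: (25/59) = +1·(59/25) since 25 mod 4 = 1, 59 mod 4 = 3; sign now -1
(59/25) = (9/25)   [reduce mod 25]
reciprocity: (9/25) = +1·(25/9) since 9 mod 4 = 1, 25 mod 4 = 1; sign now -1
(25/9) = (7/9)   [reduce mod 9]
reciprocity: (7/9) = +1·(9/7) since 7 mod 4 = 3, 9 mod 4 = 1; sign now -1
(9/7) = (2/7)   [reduce mod 7]
2 = 2^1·1; (2/7) = +1 since 7 mod 8 = 7, so (2/7) = (+1)^1·(1/7); sign now -1
(1/7) = 1; final value = sign = -1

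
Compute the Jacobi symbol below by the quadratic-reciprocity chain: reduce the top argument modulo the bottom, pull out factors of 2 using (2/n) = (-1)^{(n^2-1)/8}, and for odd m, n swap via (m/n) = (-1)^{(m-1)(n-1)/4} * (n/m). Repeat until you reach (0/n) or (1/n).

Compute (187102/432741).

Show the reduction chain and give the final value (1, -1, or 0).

factor out 2^1: 187102 = 2^1·93551; with 432741 mod 8 = 5, (2/432741) = -1; sign now -1; continue with (93551/432741)
flip (93551/432741) -> (432741/93551): both odd, 93551 mod 4 = 3, 432741 mod 4 = 1, so the flip contributes +1; sign now -1
(432741/93551): 432741 mod 93551 = 58537, so (432741/93551) = (58537/93551)
flip (58537/93551) -> (93551/58537): both odd, 58537 mod 4 = 1, 93551 mod 4 = 3, so the flip contributes +1; sign now -1
(93551/58537): 93551 mod 58537 = 35014, so (93551/58537) = (35014/58537)
factor out 2^1: 35014 = 2^1·17507; with 58537 mod 8 = 1, (2/58537) = +1; sign now -1; continue with (17507/58537)
flip (17507/58537) -> (58537/17507): both odd, 17507 mod 4 = 3, 58537 mod 4 = 1, so the flip contributes +1; sign now -1
(58537/17507): 58537 mod 17507 = 6016, so (58537/17507) = (6016/17507)
factor out 2^7: 6016 = 2^7·47; with 17507 mod 8 = 3, (2/17507) = -1; sign now +1; continue with (47/17507)
flip (47/17507) -> (17507/47): both odd, 47 mod 4 = 3, 17507 mod 4 = 3, so the flip contributes -1; sign now -1
(17507/47): 17507 mod 47 = 23, so (17507/47) = (23/47)
flip (23/47) -> (47/23): both odd, 23 mod 4 = 3, 47 mod 4 = 3, so the flip contributes -1; sign now +1
(47/23): 47 mod 23 = 1, so (47/23) = (1/23)
reached (1/23) = 1, so the symbol is +1

1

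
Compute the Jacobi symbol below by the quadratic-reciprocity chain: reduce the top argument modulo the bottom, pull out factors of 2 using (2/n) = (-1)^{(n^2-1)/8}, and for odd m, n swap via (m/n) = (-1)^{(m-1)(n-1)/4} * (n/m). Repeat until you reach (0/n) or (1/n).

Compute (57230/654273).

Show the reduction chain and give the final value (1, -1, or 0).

-1

factor out 2^1: 57230 = 2^1·28615; with 654273 mod 8 = 1, (2/654273) = +1; sign now +1; continue with (28615/654273)
flip (28615/654273) -> (654273/28615): both odd, 28615 mod 4 = 3, 654273 mod 4 = 1, so the flip contributes +1; sign now +1
(654273/28615): 654273 mod 28615 = 24743, so (654273/28615) = (24743/28615)
flip (24743/28615) -> (28615/24743): both odd, 24743 mod 4 = 3, 28615 mod 4 = 3, so the flip contributes -1; sign now -1
(28615/24743): 28615 mod 24743 = 3872, so (28615/24743) = (3872/24743)
factor out 2^5: 3872 = 2^5·121; with 24743 mod 8 = 7, (2/24743) = +1; sign now -1; continue with (121/24743)
flip (121/24743) -> (24743/121): both odd, 121 mod 4 = 1, 24743 mod 4 = 3, so the flip contributes +1; sign now -1
(24743/121): 24743 mod 121 = 59, so (24743/121) = (59/121)
flip (59/121) -> (121/59): both odd, 59 mod 4 = 3, 121 mod 4 = 1, so the flip contributes +1; sign now -1
(121/59): 121 mod 59 = 3, so (121/59) = (3/59)
flip (3/59) -> (59/3): both odd, 3 mod 4 = 3, 59 mod 4 = 3, so the flip contributes -1; sign now +1
(59/3): 59 mod 3 = 2, so (59/3) = (2/3)
factor out 2^1: 2 = 2^1·1; with 3 mod 8 = 3, (2/3) = -1; sign now -1; continue with (1/3)
reached (1/3) = 1, so the symbol is -1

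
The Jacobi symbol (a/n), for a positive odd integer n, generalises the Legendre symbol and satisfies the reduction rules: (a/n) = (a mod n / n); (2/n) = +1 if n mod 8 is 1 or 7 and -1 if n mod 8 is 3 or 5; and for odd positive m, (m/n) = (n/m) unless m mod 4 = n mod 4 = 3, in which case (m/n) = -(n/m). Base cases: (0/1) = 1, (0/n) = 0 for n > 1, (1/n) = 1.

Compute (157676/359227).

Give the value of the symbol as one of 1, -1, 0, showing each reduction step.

-1

factor out 2^2: 157676 = 2^2·39419; with 359227 mod 8 = 3, (2/359227) = -1; sign now +1; continue with (39419/359227)
flip (39419/359227) -> (359227/39419): both odd, 39419 mod 4 = 3, 359227 mod 4 = 3, so the flip contributes -1; sign now -1
(359227/39419): 359227 mod 39419 = 4456, so (359227/39419) = (4456/39419)
factor out 2^3: 4456 = 2^3·557; with 39419 mod 8 = 3, (2/39419) = -1; sign now +1; continue with (557/39419)
flip (557/39419) -> (39419/557): both odd, 557 mod 4 = 1, 39419 mod 4 = 3, so the flip contributes +1; sign now +1
(39419/557): 39419 mod 557 = 429, so (39419/557) = (429/557)
flip (429/557) -> (557/429): both odd, 429 mod 4 = 1, 557 mod 4 = 1, so the flip contributes +1; sign now +1
(557/429): 557 mod 429 = 128, so (557/429) = (128/429)
factor out 2^7: 128 = 2^7·1; with 429 mod 8 = 5, (2/429) = -1; sign now -1; continue with (1/429)
reached (1/429) = 1, so the symbol is -1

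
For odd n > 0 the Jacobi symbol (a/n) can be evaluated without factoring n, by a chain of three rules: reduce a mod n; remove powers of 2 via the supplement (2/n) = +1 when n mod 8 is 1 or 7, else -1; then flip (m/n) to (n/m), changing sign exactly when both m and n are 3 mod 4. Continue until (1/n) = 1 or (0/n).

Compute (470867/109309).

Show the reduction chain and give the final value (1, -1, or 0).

1

(470867/109309): 470867 mod 109309 = 33631, so (470867/109309) = (33631/109309)
flip (33631/109309) -> (109309/33631): both odd, 33631 mod 4 = 3, 109309 mod 4 = 1, so the flip contributes +1; sign now +1
(109309/33631): 109309 mod 33631 = 8416, so (109309/33631) = (8416/33631)
factor out 2^5: 8416 = 2^5·263; with 33631 mod 8 = 7, (2/33631) = +1; sign now +1; continue with (263/33631)
flip (263/33631) -> (33631/263): both odd, 263 mod 4 = 3, 33631 mod 4 = 3, so the flip contributes -1; sign now -1
(33631/263): 33631 mod 263 = 230, so (33631/263) = (230/263)
factor out 2^1: 230 = 2^1·115; with 263 mod 8 = 7, (2/263) = +1; sign now -1; continue with (115/263)
flip (115/263) -> (263/115): both odd, 115 mod 4 = 3, 263 mod 4 = 3, so the flip contributes -1; sign now +1
(263/115): 263 mod 115 = 33, so (263/115) = (33/115)
flip (33/115) -> (115/33): both odd, 33 mod 4 = 1, 115 mod 4 = 3, so the flip contributes +1; sign now +1
(115/33): 115 mod 33 = 16, so (115/33) = (16/33)
factor out 2^4: 16 = 2^4·1; with 33 mod 8 = 1, (2/33) = +1; sign now +1; continue with (1/33)
reached (1/33) = 1, so the symbol is +1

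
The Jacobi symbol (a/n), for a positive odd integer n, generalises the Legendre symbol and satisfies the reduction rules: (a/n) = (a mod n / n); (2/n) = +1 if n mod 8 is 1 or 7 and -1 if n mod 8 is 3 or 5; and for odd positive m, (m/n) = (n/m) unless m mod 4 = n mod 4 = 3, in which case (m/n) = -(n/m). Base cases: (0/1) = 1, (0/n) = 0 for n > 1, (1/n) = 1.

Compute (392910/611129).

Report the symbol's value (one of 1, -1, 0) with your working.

factor out 2^1: 392910 = 2^1·196455; with 611129 mod 8 = 1, (2/611129) = +1; sign now +1; continue with (196455/611129)
flip (196455/611129) -> (611129/196455): both odd, 196455 mod 4 = 3, 611129 mod 4 = 1, so the flip contributes +1; sign now +1
(611129/196455): 611129 mod 196455 = 21764, so (611129/196455) = (21764/196455)
factor out 2^2: 21764 = 2^2·5441; with 196455 mod 8 = 7, (2/196455) = +1; sign now +1; continue with (5441/196455)
flip (5441/196455) -> (196455/5441): both odd, 5441 mod 4 = 1, 196455 mod 4 = 3, so the flip contributes +1; sign now +1
(196455/5441): 196455 mod 5441 = 579, so (196455/5441) = (579/5441)
flip (579/5441) -> (5441/579): both odd, 579 mod 4 = 3, 5441 mod 4 = 1, so the flip contributes +1; sign now +1
(5441/579): 5441 mod 579 = 230, so (5441/579) = (230/579)
factor out 2^1: 230 = 2^1·115; with 579 mod 8 = 3, (2/579) = -1; sign now -1; continue with (115/579)
flip (115/579) -> (579/115): both odd, 115 mod 4 = 3, 579 mod 4 = 3, so the flip contributes -1; sign now +1
(579/115): 579 mod 115 = 4, so (579/115) = (4/115)
factor out 2^2: 4 = 2^2·1; with 115 mod 8 = 3, (2/115) = -1; sign now +1; continue with (1/115)
reached (1/115) = 1, so the symbol is +1

1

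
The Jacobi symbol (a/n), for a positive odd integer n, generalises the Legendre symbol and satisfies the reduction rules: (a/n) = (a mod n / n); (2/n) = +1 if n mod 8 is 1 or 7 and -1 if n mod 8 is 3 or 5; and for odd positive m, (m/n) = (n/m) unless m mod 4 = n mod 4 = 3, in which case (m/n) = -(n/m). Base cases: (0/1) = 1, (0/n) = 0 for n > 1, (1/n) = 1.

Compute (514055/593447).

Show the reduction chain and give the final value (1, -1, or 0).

-1

flip (514055/593447) -> (593447/514055): both odd, 514055 mod 4 = 3, 593447 mod 4 = 3, so the flip contributes -1; sign now -1
(593447/514055): 593447 mod 514055 = 79392, so (593447/514055) = (79392/514055)
factor out 2^5: 79392 = 2^5·2481; with 514055 mod 8 = 7, (2/514055) = +1; sign now -1; continue with (2481/514055)
flip (2481/514055) -> (514055/2481): both odd, 2481 mod 4 = 1, 514055 mod 4 = 3, so the flip contributes +1; sign now -1
(514055/2481): 514055 mod 2481 = 488, so (514055/2481) = (488/2481)
factor out 2^3: 488 = 2^3·61; with 2481 mod 8 = 1, (2/2481) = +1; sign now -1; continue with (61/2481)
flip (61/2481) -> (2481/61): both odd, 61 mod 4 = 1, 2481 mod 4 = 1, so the flip contributes +1; sign now -1
(2481/61): 2481 mod 61 = 41, so (2481/61) = (41/61)
flip (41/61) -> (61/41): both odd, 41 mod 4 = 1, 61 mod 4 = 1, so the flip contributes +1; sign now -1
(61/41): 61 mod 41 = 20, so (61/41) = (20/41)
factor out 2^2: 20 = 2^2·5; with 41 mod 8 = 1, (2/41) = +1; sign now -1; continue with (5/41)
flip (5/41) -> (41/5): both odd, 5 mod 4 = 1, 41 mod 4 = 1, so the flip contributes +1; sign now -1
(41/5): 41 mod 5 = 1, so (41/5) = (1/5)
reached (1/5) = 1, so the symbol is -1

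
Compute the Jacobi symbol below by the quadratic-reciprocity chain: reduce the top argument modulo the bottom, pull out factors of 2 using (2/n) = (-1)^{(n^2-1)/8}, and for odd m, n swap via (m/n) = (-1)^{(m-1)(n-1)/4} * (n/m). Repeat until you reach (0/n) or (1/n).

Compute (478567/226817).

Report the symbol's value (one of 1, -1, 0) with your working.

-1

(478567/226817) = (24933/226817)   [reduce mod 226817]
reciprocity: (24933/226817) = +1·(226817/24933) since 24933 mod 4 = 1, 226817 mod 4 = 1; sign now +1
(226817/24933) = (2420/24933)   [reduce mod 24933]
2420 = 2^2·605; (2/24933) = -1 since 24933 mod 8 = 5, so (2420/24933) = (-1)^2·(605/24933); sign now +1
reciprocity: (605/24933) = +1·(24933/605) since 605 mod 4 = 1, 24933 mod 4 = 1; sign now +1
(24933/605) = (128/605)   [reduce mod 605]
128 = 2^7·1; (2/605) = -1 since 605 mod 8 = 5, so (128/605) = (-1)^7·(1/605); sign now -1
(1/605) = 1; final value = sign = -1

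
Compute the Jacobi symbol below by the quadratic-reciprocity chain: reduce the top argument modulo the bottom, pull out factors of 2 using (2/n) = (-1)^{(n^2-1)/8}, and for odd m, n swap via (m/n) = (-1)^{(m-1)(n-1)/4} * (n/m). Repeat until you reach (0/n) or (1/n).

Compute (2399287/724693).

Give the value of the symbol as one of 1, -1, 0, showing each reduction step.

(2399287/724693) = (225208/724693)   [reduce mod 724693]
225208 = 2^3·28151; (2/724693) = -1 since 724693 mod 8 = 5, so (225208/724693) = (-1)^3·(28151/724693); sign now -1
reciprocity: (28151/724693) = +1·(724693/28151) since 28151 mod 4 = 3, 724693 mod 4 = 1; sign now -1
(724693/28151) = (20918/28151)   [reduce mod 28151]
20918 = 2^1·10459; (2/28151) = +1 since 28151 mod 8 = 7, so (20918/28151) = (+1)^1·(10459/28151); sign now -1
reciprocity: (10459/28151) = -1·(28151/10459) since 10459 mod 4 = 3, 28151 mod 4 = 3; sign now +1
(28151/10459) = (7233/10459)   [reduce mod 10459]
reciprocity: (7233/10459) = +1·(10459/7233) since 7233 mod 4 = 1, 10459 mod 4 = 3; sign now +1
(10459/7233) = (3226/7233)   [reduce mod 7233]
3226 = 2^1·1613; (2/7233) = +1 since 7233 mod 8 = 1, so (3226/7233) = (+1)^1·(1613/7233); sign now +1
reciprocity: (1613/7233) = +1·(7233/1613) since 1613 mod 4 = 1, 7233 mod 4 = 1; sign now +1
(7233/1613) = (781/1613)   [reduce mod 1613]
reciprocity: (781/1613) = +1·(1613/781) since 781 mod 4 = 1, 1613 mod 4 = 1; sign now +1
(1613/781) = (51/781)   [reduce mod 781]
reciprocity: (51/781) = +1·(781/51) since 51 mod 4 = 3, 781 mod 4 = 1; sign now +1
(781/51) = (16/51)   [reduce mod 51]
16 = 2^4·1; (2/51) = -1 since 51 mod 8 = 3, so (16/51) = (-1)^4·(1/51); sign now +1
(1/51) = 1; final value = sign = +1

1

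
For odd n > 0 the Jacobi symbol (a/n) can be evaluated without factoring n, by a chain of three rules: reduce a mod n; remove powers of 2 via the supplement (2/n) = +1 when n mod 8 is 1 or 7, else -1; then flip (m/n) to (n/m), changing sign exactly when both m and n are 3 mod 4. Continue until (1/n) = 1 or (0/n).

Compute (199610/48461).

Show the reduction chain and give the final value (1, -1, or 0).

1

(199610/48461) = (5766/48461)   [reduce mod 48461]
5766 = 2^1·2883; (2/48461) = -1 since 48461 mod 8 = 5, so (5766/48461) = (-1)^1·(2883/48461); sign now -1
reciprocity: (2883/48461) = +1·(48461/2883) since 2883 mod 4 = 3, 48461 mod 4 = 1; sign now -1
(48461/2883) = (2333/2883)   [reduce mod 2883]
reciprocity: (2333/2883) = +1·(2883/2333) since 2333 mod 4 = 1, 2883 mod 4 = 3; sign now -1
(2883/2333) = (550/2333)   [reduce mod 2333]
550 = 2^1·275; (2/2333) = -1 since 2333 mod 8 = 5, so (550/2333) = (-1)^1·(275/2333); sign now +1
reciprocity: (275/2333) = +1·(2333/275) since 275 mod 4 = 3, 2333 mod 4 = 1; sign now +1
(2333/275) = (133/275)   [reduce mod 275]
reciprocity: (133/275) = +1·(275/133) since 133 mod 4 = 1, 275 mod 4 = 3; sign now +1
(275/133) = (9/133)   [reduce mod 133]
reciprocity: (9/133) = +1·(133/9) since 9 mod 4 = 1, 133 mod 4 = 1; sign now +1
(133/9) = (7/9)   [reduce mod 9]
reciprocity: (7/9) = +1·(9/7) since 7 mod 4 = 3, 9 mod 4 = 1; sign now +1
(9/7) = (2/7)   [reduce mod 7]
2 = 2^1·1; (2/7) = +1 since 7 mod 8 = 7, so (2/7) = (+1)^1·(1/7); sign now +1
(1/7) = 1; final value = sign = +1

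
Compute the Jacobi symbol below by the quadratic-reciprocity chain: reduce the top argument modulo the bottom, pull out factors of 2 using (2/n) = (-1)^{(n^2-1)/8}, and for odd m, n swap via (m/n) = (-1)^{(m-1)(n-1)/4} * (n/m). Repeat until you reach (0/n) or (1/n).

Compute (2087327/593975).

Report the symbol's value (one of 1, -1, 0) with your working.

1

(2087327/593975): 2087327 mod 593975 = 305402, so (2087327/593975) = (305402/593975)
factor out 2^1: 305402 = 2^1·152701; with 593975 mod 8 = 7, (2/593975) = +1; sign now +1; continue with (152701/593975)
flip (152701/593975) -> (593975/152701): both odd, 152701 mod 4 = 1, 593975 mod 4 = 3, so the flip contributes +1; sign now +1
(593975/152701): 593975 mod 152701 = 135872, so (593975/152701) = (135872/152701)
factor out 2^6: 135872 = 2^6·2123; with 152701 mod 8 = 5, (2/152701) = -1; sign now +1; continue with (2123/152701)
flip (2123/152701) -> (152701/2123): both odd, 2123 mod 4 = 3, 152701 mod 4 = 1, so the flip contributes +1; sign now +1
(152701/2123): 152701 mod 2123 = 1968, so (152701/2123) = (1968/2123)
factor out 2^4: 1968 = 2^4·123; with 2123 mod 8 = 3, (2/2123) = -1; sign now +1; continue with (123/2123)
flip (123/2123) -> (2123/123): both odd, 123 mod 4 = 3, 2123 mod 4 = 3, so the flip contributes -1; sign now -1
(2123/123): 2123 mod 123 = 32, so (2123/123) = (32/123)
factor out 2^5: 32 = 2^5·1; with 123 mod 8 = 3, (2/123) = -1; sign now +1; continue with (1/123)
reached (1/123) = 1, so the symbol is +1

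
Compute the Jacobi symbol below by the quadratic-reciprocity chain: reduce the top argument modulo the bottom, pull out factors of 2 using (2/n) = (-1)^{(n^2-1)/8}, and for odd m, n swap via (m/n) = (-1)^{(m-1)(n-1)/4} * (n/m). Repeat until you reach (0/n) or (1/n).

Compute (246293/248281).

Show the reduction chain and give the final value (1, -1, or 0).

1

flip (246293/248281) -> (248281/246293): both odd, 246293 mod 4 = 1, 248281 mod 4 = 1, so the flip contributes +1; sign now +1
(248281/246293): 248281 mod 246293 = 1988, so (248281/246293) = (1988/246293)
factor out 2^2: 1988 = 2^2·497; with 246293 mod 8 = 5, (2/246293) = -1; sign now +1; continue with (497/246293)
flip (497/246293) -> (246293/497): both odd, 497 mod 4 = 1, 246293 mod 4 = 1, so the flip contributes +1; sign now +1
(246293/497): 246293 mod 497 = 278, so (246293/497) = (278/497)
factor out 2^1: 278 = 2^1·139; with 497 mod 8 = 1, (2/497) = +1; sign now +1; continue with (139/497)
flip (139/497) -> (497/139): both odd, 139 mod 4 = 3, 497 mod 4 = 1, so the flip contributes +1; sign now +1
(497/139): 497 mod 139 = 80, so (497/139) = (80/139)
factor out 2^4: 80 = 2^4·5; with 139 mod 8 = 3, (2/139) = -1; sign now +1; continue with (5/139)
flip (5/139) -> (139/5): both odd, 5 mod 4 = 1, 139 mod 4 = 3, so the flip contributes +1; sign now +1
(139/5): 139 mod 5 = 4, so (139/5) = (4/5)
factor out 2^2: 4 = 2^2·1; with 5 mod 8 = 5, (2/5) = -1; sign now +1; continue with (1/5)
reached (1/5) = 1, so the symbol is +1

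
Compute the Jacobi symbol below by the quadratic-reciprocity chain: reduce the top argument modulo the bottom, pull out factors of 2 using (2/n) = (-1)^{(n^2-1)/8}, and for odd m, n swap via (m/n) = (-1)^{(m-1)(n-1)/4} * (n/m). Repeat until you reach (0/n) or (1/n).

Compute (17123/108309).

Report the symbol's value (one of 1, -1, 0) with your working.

flip (17123/108309) -> (108309/17123): both odd, 17123 mod 4 = 3, 108309 mod 4 = 1, so the flip contributes +1; sign now +1
(108309/17123): 108309 mod 17123 = 5571, so (108309/17123) = (5571/17123)
flip (5571/17123) -> (17123/5571): both odd, 5571 mod 4 = 3, 17123 mod 4 = 3, so the flip contributes -1; sign now -1
(17123/5571): 17123 mod 5571 = 410, so (17123/5571) = (410/5571)
factor out 2^1: 410 = 2^1·205; with 5571 mod 8 = 3, (2/5571) = -1; sign now +1; continue with (205/5571)
flip (205/5571) -> (5571/205): both odd, 205 mod 4 = 1, 5571 mod 4 = 3, so the flip contributes +1; sign now +1
(5571/205): 5571 mod 205 = 36, so (5571/205) = (36/205)
factor out 2^2: 36 = 2^2·9; with 205 mod 8 = 5, (2/205) = -1; sign now +1; continue with (9/205)
flip (9/205) -> (205/9): both odd, 9 mod 4 = 1, 205 mod 4 = 1, so the flip contributes +1; sign now +1
(205/9): 205 mod 9 = 7, so (205/9) = (7/9)
flip (7/9) -> (9/7): both odd, 7 mod 4 = 3, 9 mod 4 = 1, so the flip contributes +1; sign now +1
(9/7): 9 mod 7 = 2, so (9/7) = (2/7)
factor out 2^1: 2 = 2^1·1; with 7 mod 8 = 7, (2/7) = +1; sign now +1; continue with (1/7)
reached (1/7) = 1, so the symbol is +1

1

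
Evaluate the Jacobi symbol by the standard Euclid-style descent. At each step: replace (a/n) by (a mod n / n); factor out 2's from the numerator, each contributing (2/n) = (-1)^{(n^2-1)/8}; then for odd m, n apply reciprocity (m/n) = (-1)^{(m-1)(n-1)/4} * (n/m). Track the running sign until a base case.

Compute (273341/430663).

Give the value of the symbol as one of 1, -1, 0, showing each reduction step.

1

reciprocity: (273341/430663) = +1·(430663/273341) since 273341 mod 4 = 1, 430663 mod 4 = 3; sign now +1
(430663/273341) = (157322/273341)   [reduce mod 273341]
157322 = 2^1·78661; (2/273341) = -1 since 273341 mod 8 = 5, so (157322/273341) = (-1)^1·(78661/273341); sign now -1
reciprocity: (78661/273341) = +1·(273341/78661) since 78661 mod 4 = 1, 273341 mod 4 = 1; sign now -1
(273341/78661) = (37358/78661)   [reduce mod 78661]
37358 = 2^1·18679; (2/78661) = -1 since 78661 mod 8 = 5, so (37358/78661) = (-1)^1·(18679/78661); sign now +1
reciprocity: (18679/78661) = +1·(78661/18679) since 18679 mod 4 = 3, 78661 mod 4 = 1; sign now +1
(78661/18679) = (3945/18679)   [reduce mod 18679]
reciprocity: (3945/18679) = +1·(18679/3945) since 3945 mod 4 = 1, 18679 mod 4 = 3; sign now +1
(18679/3945) = (2899/3945)   [reduce mod 3945]
reciprocity: (2899/3945) = +1·(3945/2899) since 2899 mod 4 = 3, 3945 mod 4 = 1; sign now +1
(3945/2899) = (1046/2899)   [reduce mod 2899]
1046 = 2^1·523; (2/2899) = -1 since 2899 mod 8 = 3, so (1046/2899) = (-1)^1·(523/2899); sign now -1
reciprocity: (523/2899) = -1·(2899/523) since 523 mod 4 = 3, 2899 mod 4 = 3; sign now +1
(2899/523) = (284/523)   [reduce mod 523]
284 = 2^2·71; (2/523) = -1 since 523 mod 8 = 3, so (284/523) = (-1)^2·(71/523); sign now +1
reciprocity: (71/523) = -1·(523/71) since 71 mod 4 = 3, 523 mod 4 = 3; sign now -1
(523/71) = (26/71)   [reduce mod 71]
26 = 2^1·13; (2/71) = +1 since 71 mod 8 = 7, so (26/71) = (+1)^1·(13/71); sign now -1
reciprocity: (13/71) = +1·(71/13) since 13 mod 4 = 1, 71 mod 4 = 3; sign now -1
(71/13) = (6/13)   [reduce mod 13]
6 = 2^1·3; (2/13) = -1 since 13 mod 8 = 5, so (6/13) = (-1)^1·(3/13); sign now +1
reciprocity: (3/13) = +1·(13/3) since 3 mod 4 = 3, 13 mod 4 = 1; sign now +1
(13/3) = (1/3)   [reduce mod 3]
(1/3) = 1; final value = sign = +1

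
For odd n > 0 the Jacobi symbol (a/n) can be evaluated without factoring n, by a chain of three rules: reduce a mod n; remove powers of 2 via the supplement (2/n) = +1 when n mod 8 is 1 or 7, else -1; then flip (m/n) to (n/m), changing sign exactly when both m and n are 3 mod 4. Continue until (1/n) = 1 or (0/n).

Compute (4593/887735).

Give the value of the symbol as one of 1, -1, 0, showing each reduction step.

1

flip (4593/887735) -> (887735/4593): both odd, 4593 mod 4 = 1, 887735 mod 4 = 3, so the flip contributes +1; sign now +1
(887735/4593): 887735 mod 4593 = 1286, so (887735/4593) = (1286/4593)
factor out 2^1: 1286 = 2^1·643; with 4593 mod 8 = 1, (2/4593) = +1; sign now +1; continue with (643/4593)
flip (643/4593) -> (4593/643): both odd, 643 mod 4 = 3, 4593 mod 4 = 1, so the flip contributes +1; sign now +1
(4593/643): 4593 mod 643 = 92, so (4593/643) = (92/643)
factor out 2^2: 92 = 2^2·23; with 643 mod 8 = 3, (2/643) = -1; sign now +1; continue with (23/643)
flip (23/643) -> (643/23): both odd, 23 mod 4 = 3, 643 mod 4 = 3, so the flip contributes -1; sign now -1
(643/23): 643 mod 23 = 22, so (643/23) = (22/23)
factor out 2^1: 22 = 2^1·11; with 23 mod 8 = 7, (2/23) = +1; sign now -1; continue with (11/23)
flip (11/23) -> (23/11): both odd, 11 mod 4 = 3, 23 mod 4 = 3, so the flip contributes -1; sign now +1
(23/11): 23 mod 11 = 1, so (23/11) = (1/11)
reached (1/11) = 1, so the symbol is +1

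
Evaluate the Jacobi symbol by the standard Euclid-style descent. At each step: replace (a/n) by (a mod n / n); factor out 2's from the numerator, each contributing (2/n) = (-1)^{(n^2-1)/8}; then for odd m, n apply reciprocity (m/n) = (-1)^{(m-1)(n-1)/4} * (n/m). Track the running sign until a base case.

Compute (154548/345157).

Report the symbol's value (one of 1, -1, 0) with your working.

-1

154548 = 2^2·38637; (2/345157) = -1 since 345157 mod 8 = 5, so (154548/345157) = (-1)^2·(38637/345157); sign now +1
reciprocity: (38637/345157) = +1·(345157/38637) since 38637 mod 4 = 1, 345157 mod 4 = 1; sign now +1
(345157/38637) = (36061/38637)   [reduce mod 38637]
reciprocity: (36061/38637) = +1·(38637/36061) since 36061 mod 4 = 1, 38637 mod 4 = 1; sign now +1
(38637/36061) = (2576/36061)   [reduce mod 36061]
2576 = 2^4·161; (2/36061) = -1 since 36061 mod 8 = 5, so (2576/36061) = (-1)^4·(161/36061); sign now +1
reciprocity: (161/36061) = +1·(36061/161) since 161 mod 4 = 1, 36061 mod 4 = 1; sign now +1
(36061/161) = (158/161)   [reduce mod 161]
158 = 2^1·79; (2/161) = +1 since 161 mod 8 = 1, so (158/161) = (+1)^1·(79/161); sign now +1
reciprocity: (79/161) = +1·(161/79) since 79 mod 4 = 3, 161 mod 4 = 1; sign now +1
(161/79) = (3/79)   [reduce mod 79]
reciprocity: (3/79) = -1·(79/3) since 3 mod 4 = 3, 79 mod 4 = 3; sign now -1
(79/3) = (1/3)   [reduce mod 3]
(1/3) = 1; final value = sign = -1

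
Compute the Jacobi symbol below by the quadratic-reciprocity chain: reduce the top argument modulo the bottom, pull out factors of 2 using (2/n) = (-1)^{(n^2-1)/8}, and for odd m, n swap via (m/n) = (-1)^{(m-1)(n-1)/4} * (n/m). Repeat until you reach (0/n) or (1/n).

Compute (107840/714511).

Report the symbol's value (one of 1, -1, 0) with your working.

107840 = 2^6·1685; (2/714511) = +1 since 714511 mod 8 = 7, so (107840/714511) = (+1)^6·(1685/714511); sign now +1
reciprocity: (1685/714511) = +1·(714511/1685) since 1685 mod 4 = 1, 714511 mod 4 = 3; sign now +1
(714511/1685) = (71/1685)   [reduce mod 1685]
reciprocity: (71/1685) = +1·(1685/71) since 71 mod 4 = 3, 1685 mod 4 = 1; sign now +1
(1685/71) = (52/71)   [reduce mod 71]
52 = 2^2·13; (2/71) = +1 since 71 mod 8 = 7, so (52/71) = (+1)^2·(13/71); sign now +1
reciprocity: (13/71) = +1·(71/13) since 13 mod 4 = 1, 71 mod 4 = 3; sign now +1
(71/13) = (6/13)   [reduce mod 13]
6 = 2^1·3; (2/13) = -1 since 13 mod 8 = 5, so (6/13) = (-1)^1·(3/13); sign now -1
reciprocity: (3/13) = +1·(13/3) since 3 mod 4 = 3, 13 mod 4 = 1; sign now -1
(13/3) = (1/3)   [reduce mod 3]
(1/3) = 1; final value = sign = -1

-1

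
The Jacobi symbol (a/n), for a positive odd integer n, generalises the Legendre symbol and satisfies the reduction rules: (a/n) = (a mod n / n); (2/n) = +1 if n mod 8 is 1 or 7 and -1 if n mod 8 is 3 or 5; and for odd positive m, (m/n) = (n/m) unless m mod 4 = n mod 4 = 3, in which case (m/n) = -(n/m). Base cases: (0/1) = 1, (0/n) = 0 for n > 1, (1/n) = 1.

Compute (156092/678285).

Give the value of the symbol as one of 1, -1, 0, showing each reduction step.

-1

156092 = 2^2·39023; (2/678285) = -1 since 678285 mod 8 = 5, so (156092/678285) = (-1)^2·(39023/678285); sign now +1
reciprocity: (39023/678285) = +1·(678285/39023) since 39023 mod 4 = 3, 678285 mod 4 = 1; sign now +1
(678285/39023) = (14894/39023)   [reduce mod 39023]
14894 = 2^1·7447; (2/39023) = +1 since 39023 mod 8 = 7, so (14894/39023) = (+1)^1·(7447/39023); sign now +1
reciprocity: (7447/39023) = -1·(39023/7447) since 7447 mod 4 = 3, 39023 mod 4 = 3; sign now -1
(39023/7447) = (1788/7447)   [reduce mod 7447]
1788 = 2^2·447; (2/7447) = +1 since 7447 mod 8 = 7, so (1788/7447) = (+1)^2·(447/7447); sign now -1
reciprocity: (447/7447) = -1·(7447/447) since 447 mod 4 = 3, 7447 mod 4 = 3; sign now +1
(7447/447) = (295/447)   [reduce mod 447]
reciprocity: (295/447) = -1·(447/295) since 295 mod 4 = 3, 447 mod 4 = 3; sign now -1
(447/295) = (152/295)   [reduce mod 295]
152 = 2^3·19; (2/295) = +1 since 295 mod 8 = 7, so (152/295) = (+1)^3·(19/295); sign now -1
reciprocity: (19/295) = -1·(295/19) since 19 mod 4 = 3, 295 mod 4 = 3; sign now +1
(295/19) = (10/19)   [reduce mod 19]
10 = 2^1·5; (2/19) = -1 since 19 mod 8 = 3, so (10/19) = (-1)^1·(5/19); sign now -1
reciprocity: (5/19) = +1·(19/5) since 5 mod 4 = 1, 19 mod 4 = 3; sign now -1
(19/5) = (4/5)   [reduce mod 5]
4 = 2^2·1; (2/5) = -1 since 5 mod 8 = 5, so (4/5) = (-1)^2·(1/5); sign now -1
(1/5) = 1; final value = sign = -1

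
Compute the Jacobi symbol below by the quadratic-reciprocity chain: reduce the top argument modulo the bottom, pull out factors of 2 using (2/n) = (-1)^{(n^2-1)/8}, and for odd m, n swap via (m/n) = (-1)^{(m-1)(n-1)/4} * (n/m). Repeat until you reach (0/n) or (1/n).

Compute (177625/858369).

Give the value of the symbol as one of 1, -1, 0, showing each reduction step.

-1

flip (177625/858369) -> (858369/177625): both odd, 177625 mod 4 = 1, 858369 mod 4 = 1, so the flip contributes +1; sign now +1
(858369/177625): 858369 mod 177625 = 147869, so (858369/177625) = (147869/177625)
flip (147869/177625) -> (177625/147869): both odd, 147869 mod 4 = 1, 177625 mod 4 = 1, so the flip contributes +1; sign now +1
(177625/147869): 177625 mod 147869 = 29756, so (177625/147869) = (29756/147869)
factor out 2^2: 29756 = 2^2·7439; with 147869 mod 8 = 5, (2/147869) = -1; sign now +1; continue with (7439/147869)
flip (7439/147869) -> (147869/7439): both odd, 7439 mod 4 = 3, 147869 mod 4 = 1, so the flip contributes +1; sign now +1
(147869/7439): 147869 mod 7439 = 6528, so (147869/7439) = (6528/7439)
factor out 2^7: 6528 = 2^7·51; with 7439 mod 8 = 7, (2/7439) = +1; sign now +1; continue with (51/7439)
flip (51/7439) -> (7439/51): both odd, 51 mod 4 = 3, 7439 mod 4 = 3, so the flip contributes -1; sign now -1
(7439/51): 7439 mod 51 = 44, so (7439/51) = (44/51)
factor out 2^2: 44 = 2^2·11; with 51 mod 8 = 3, (2/51) = -1; sign now -1; continue with (11/51)
flip (11/51) -> (51/11): both odd, 11 mod 4 = 3, 51 mod 4 = 3, so the flip contributes -1; sign now +1
(51/11): 51 mod 11 = 7, so (51/11) = (7/11)
flip (7/11) -> (11/7): both odd, 7 mod 4 = 3, 11 mod 4 = 3, so the flip contributes -1; sign now -1
(11/7): 11 mod 7 = 4, so (11/7) = (4/7)
factor out 2^2: 4 = 2^2·1; with 7 mod 8 = 7, (2/7) = +1; sign now -1; continue with (1/7)
reached (1/7) = 1, so the symbol is -1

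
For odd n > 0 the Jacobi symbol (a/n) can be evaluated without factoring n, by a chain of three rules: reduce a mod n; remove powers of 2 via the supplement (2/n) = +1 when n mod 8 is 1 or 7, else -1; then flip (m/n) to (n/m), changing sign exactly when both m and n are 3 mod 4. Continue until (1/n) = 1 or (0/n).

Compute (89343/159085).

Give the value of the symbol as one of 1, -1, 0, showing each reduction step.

flip (89343/159085) -> (159085/89343): both odd, 89343 mod 4 = 3, 159085 mod 4 = 1, so the flip contributes +1; sign now +1
(159085/89343): 159085 mod 89343 = 69742, so (159085/89343) = (69742/89343)
factor out 2^1: 69742 = 2^1·34871; with 89343 mod 8 = 7, (2/89343) = +1; sign now +1; continue with (34871/89343)
flip (34871/89343) -> (89343/34871): both odd, 34871 mod 4 = 3, 89343 mod 4 = 3, so the flip contributes -1; sign now -1
(89343/34871): 89343 mod 34871 = 19601, so (89343/34871) = (19601/34871)
flip (19601/34871) -> (34871/19601): both odd, 19601 mod 4 = 1, 34871 mod 4 = 3, so the flip contributes +1; sign now -1
(34871/19601): 34871 mod 19601 = 15270, so (34871/19601) = (15270/19601)
factor out 2^1: 15270 = 2^1·7635; with 19601 mod 8 = 1, (2/19601) = +1; sign now -1; continue with (7635/19601)
flip (7635/19601) -> (19601/7635): both odd, 7635 mod 4 = 3, 19601 mod 4 = 1, so the flip contributes +1; sign now -1
(19601/7635): 19601 mod 7635 = 4331, so (19601/7635) = (4331/7635)
flip (4331/7635) -> (7635/4331): both odd, 4331 mod 4 = 3, 7635 mod 4 = 3, so the flip contributes -1; sign now +1
(7635/4331): 7635 mod 4331 = 3304, so (7635/4331) = (3304/4331)
factor out 2^3: 3304 = 2^3·413; with 4331 mod 8 = 3, (2/4331) = -1; sign now -1; continue with (413/4331)
flip (413/4331) -> (4331/413): both odd, 413 mod 4 = 1, 4331 mod 4 = 3, so the flip contributes +1; sign now -1
(4331/413): 4331 mod 413 = 201, so (4331/413) = (201/413)
flip (201/413) -> (413/201): both odd, 201 mod 4 = 1, 413 mod 4 = 1, so the flip contributes +1; sign now -1
(413/201): 413 mod 201 = 11, so (413/201) = (11/201)
flip (11/201) -> (201/11): both odd, 11 mod 4 = 3, 201 mod 4 = 1, so the flip contributes +1; sign now -1
(201/11): 201 mod 11 = 3, so (201/11) = (3/11)
flip (3/11) -> (11/3): both odd, 3 mod 4 = 3, 11 mod 4 = 3, so the flip contributes -1; sign now +1
(11/3): 11 mod 3 = 2, so (11/3) = (2/3)
factor out 2^1: 2 = 2^1·1; with 3 mod 8 = 3, (2/3) = -1; sign now -1; continue with (1/3)
reached (1/3) = 1, so the symbol is -1

-1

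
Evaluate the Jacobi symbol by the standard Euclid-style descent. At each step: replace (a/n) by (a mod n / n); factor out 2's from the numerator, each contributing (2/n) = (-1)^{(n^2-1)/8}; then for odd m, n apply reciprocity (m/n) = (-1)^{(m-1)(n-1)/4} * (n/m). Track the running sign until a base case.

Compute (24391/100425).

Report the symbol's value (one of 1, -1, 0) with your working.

1

flip (24391/100425) -> (100425/24391): both odd, 24391 mod 4 = 3, 100425 mod 4 = 1, so the flip contributes +1; sign now +1
(100425/24391): 100425 mod 24391 = 2861, so (100425/24391) = (2861/24391)
flip (2861/24391) -> (24391/2861): both odd, 2861 mod 4 = 1, 24391 mod 4 = 3, so the flip contributes +1; sign now +1
(24391/2861): 24391 mod 2861 = 1503, so (24391/2861) = (1503/2861)
flip (1503/2861) -> (2861/1503): both odd, 1503 mod 4 = 3, 2861 mod 4 = 1, so the flip contributes +1; sign now +1
(2861/1503): 2861 mod 1503 = 1358, so (2861/1503) = (1358/1503)
factor out 2^1: 1358 = 2^1·679; with 1503 mod 8 = 7, (2/1503) = +1; sign now +1; continue with (679/1503)
flip (679/1503) -> (1503/679): both odd, 679 mod 4 = 3, 1503 mod 4 = 3, so the flip contributes -1; sign now -1
(1503/679): 1503 mod 679 = 145, so (1503/679) = (145/679)
flip (145/679) -> (679/145): both odd, 145 mod 4 = 1, 679 mod 4 = 3, so the flip contributes +1; sign now -1
(679/145): 679 mod 145 = 99, so (679/145) = (99/145)
flip (99/145) -> (145/99): both odd, 99 mod 4 = 3, 145 mod 4 = 1, so the flip contributes +1; sign now -1
(145/99): 145 mod 99 = 46, so (145/99) = (46/99)
factor out 2^1: 46 = 2^1·23; with 99 mod 8 = 3, (2/99) = -1; sign now +1; continue with (23/99)
flip (23/99) -> (99/23): both odd, 23 mod 4 = 3, 99 mod 4 = 3, so the flip contributes -1; sign now -1
(99/23): 99 mod 23 = 7, so (99/23) = (7/23)
flip (7/23) -> (23/7): both odd, 7 mod 4 = 3, 23 mod 4 = 3, so the flip contributes -1; sign now +1
(23/7): 23 mod 7 = 2, so (23/7) = (2/7)
factor out 2^1: 2 = 2^1·1; with 7 mod 8 = 7, (2/7) = +1; sign now +1; continue with (1/7)
reached (1/7) = 1, so the symbol is +1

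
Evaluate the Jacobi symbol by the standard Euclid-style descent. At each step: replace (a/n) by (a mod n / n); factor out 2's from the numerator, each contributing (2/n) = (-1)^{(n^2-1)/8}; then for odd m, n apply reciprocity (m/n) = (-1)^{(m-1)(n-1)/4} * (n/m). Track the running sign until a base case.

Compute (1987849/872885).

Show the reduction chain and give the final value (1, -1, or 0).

1

(1987849/872885) = (242079/872885)   [reduce mod 872885]
reciprocity: (242079/872885) = +1·(872885/242079) since 242079 mod 4 = 3, 872885 mod 4 = 1; sign now +1
(872885/242079) = (146648/242079)   [reduce mod 242079]
146648 = 2^3·18331; (2/242079) = +1 since 242079 mod 8 = 7, so (146648/242079) = (+1)^3·(18331/242079); sign now +1
reciprocity: (18331/242079) = -1·(242079/18331) since 18331 mod 4 = 3, 242079 mod 4 = 3; sign now -1
(242079/18331) = (3776/18331)   [reduce mod 18331]
3776 = 2^6·59; (2/18331) = -1 since 18331 mod 8 = 3, so (3776/18331) = (-1)^6·(59/18331); sign now -1
reciprocity: (59/18331) = -1·(18331/59) since 59 mod 4 = 3, 18331 mod 4 = 3; sign now +1
(18331/59) = (41/59)   [reduce mod 59]
reciprocity: (41/59) = +1·(59/41) since 41 mod 4 = 1, 59 mod 4 = 3; sign now +1
(59/41) = (18/41)   [reduce mod 41]
18 = 2^1·9; (2/41) = +1 since 41 mod 8 = 1, so (18/41) = (+1)^1·(9/41); sign now +1
reciprocity: (9/41) = +1·(41/9) since 9 mod 4 = 1, 41 mod 4 = 1; sign now +1
(41/9) = (5/9)   [reduce mod 9]
reciprocity: (5/9) = +1·(9/5) since 5 mod 4 = 1, 9 mod 4 = 1; sign now +1
(9/5) = (4/5)   [reduce mod 5]
4 = 2^2·1; (2/5) = -1 since 5 mod 8 = 5, so (4/5) = (-1)^2·(1/5); sign now +1
(1/5) = 1; final value = sign = +1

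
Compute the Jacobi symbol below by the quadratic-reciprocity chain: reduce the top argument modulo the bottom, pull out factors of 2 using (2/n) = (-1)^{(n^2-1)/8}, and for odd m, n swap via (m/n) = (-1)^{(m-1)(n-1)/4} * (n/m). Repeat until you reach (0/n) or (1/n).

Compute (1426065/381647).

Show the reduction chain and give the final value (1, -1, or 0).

(1426065/381647): 1426065 mod 381647 = 281124, so (1426065/381647) = (281124/381647)
factor out 2^2: 281124 = 2^2·70281; with 381647 mod 8 = 7, (2/381647) = +1; sign now +1; continue with (70281/381647)
flip (70281/381647) -> (381647/70281): both odd, 70281 mod 4 = 1, 381647 mod 4 = 3, so the flip contributes +1; sign now +1
(381647/70281): 381647 mod 70281 = 30242, so (381647/70281) = (30242/70281)
factor out 2^1: 30242 = 2^1·15121; with 70281 mod 8 = 1, (2/70281) = +1; sign now +1; continue with (15121/70281)
flip (15121/70281) -> (70281/15121): both odd, 15121 mod 4 = 1, 70281 mod 4 = 1, so the flip contributes +1; sign now +1
(70281/15121): 70281 mod 15121 = 9797, so (70281/15121) = (9797/15121)
flip (9797/15121) -> (15121/9797): both odd, 9797 mod 4 = 1, 15121 mod 4 = 1, so the flip contributes +1; sign now +1
(15121/9797): 15121 mod 9797 = 5324, so (15121/9797) = (5324/9797)
factor out 2^2: 5324 = 2^2·1331; with 9797 mod 8 = 5, (2/9797) = -1; sign now +1; continue with (1331/9797)
flip (1331/9797) -> (9797/1331): both odd, 1331 mod 4 = 3, 9797 mod 4 = 1, so the flip contributes +1; sign now +1
(9797/1331): 9797 mod 1331 = 480, so (9797/1331) = (480/1331)
factor out 2^5: 480 = 2^5·15; with 1331 mod 8 = 3, (2/1331) = -1; sign now -1; continue with (15/1331)
flip (15/1331) -> (1331/15): both odd, 15 mod 4 = 3, 1331 mod 4 = 3, so the flip contributes -1; sign now +1
(1331/15): 1331 mod 15 = 11, so (1331/15) = (11/15)
flip (11/15) -> (15/11): both odd, 11 mod 4 = 3, 15 mod 4 = 3, so the flip contributes -1; sign now -1
(15/11): 15 mod 11 = 4, so (15/11) = (4/11)
factor out 2^2: 4 = 2^2·1; with 11 mod 8 = 3, (2/11) = -1; sign now -1; continue with (1/11)
reached (1/11) = 1, so the symbol is -1

-1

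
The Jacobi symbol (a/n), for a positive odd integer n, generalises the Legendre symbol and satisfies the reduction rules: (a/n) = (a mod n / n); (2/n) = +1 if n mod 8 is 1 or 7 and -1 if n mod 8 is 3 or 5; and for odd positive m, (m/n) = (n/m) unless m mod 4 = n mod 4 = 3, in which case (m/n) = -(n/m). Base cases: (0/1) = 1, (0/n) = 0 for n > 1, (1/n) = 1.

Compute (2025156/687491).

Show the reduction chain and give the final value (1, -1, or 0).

(2025156/687491) = (650174/687491)   [reduce mod 687491]
650174 = 2^1·325087; (2/687491) = -1 since 687491 mod 8 = 3, so (650174/687491) = (-1)^1·(325087/687491); sign now -1
reciprocity: (325087/687491) = -1·(687491/325087) since 325087 mod 4 = 3, 687491 mod 4 = 3; sign now +1
(687491/325087) = (37317/325087)   [reduce mod 325087]
reciprocity: (37317/325087) = +1·(325087/37317) since 37317 mod 4 = 1, 325087 mod 4 = 3; sign now +1
(325087/37317) = (26551/37317)   [reduce mod 37317]
reciprocity: (26551/37317) = +1·(37317/26551) since 26551 mod 4 = 3, 37317 mod 4 = 1; sign now +1
(37317/26551) = (10766/26551)   [reduce mod 26551]
10766 = 2^1·5383; (2/26551) = +1 since 26551 mod 8 = 7, so (10766/26551) = (+1)^1·(5383/26551); sign now +1
reciprocity: (5383/26551) = -1·(26551/5383) since 5383 mod 4 = 3, 26551 mod 4 = 3; sign now -1
(26551/5383) = (5019/5383)   [reduce mod 5383]
reciprocity: (5019/5383) = -1·(5383/5019) since 5019 mod 4 = 3, 5383 mod 4 = 3; sign now +1
(5383/5019) = (364/5019)   [reduce mod 5019]
364 = 2^2·91; (2/5019) = -1 since 5019 mod 8 = 3, so (364/5019) = (-1)^2·(91/5019); sign now +1
reciprocity: (91/5019) = -1·(5019/91) since 91 mod 4 = 3, 5019 mod 4 = 3; sign now -1
(5019/91) = (14/91)   [reduce mod 91]
14 = 2^1·7; (2/91) = -1 since 91 mod 8 = 3, so (14/91) = (-1)^1·(7/91); sign now +1
reciprocity: (7/91) = -1·(91/7) since 7 mod 4 = 3, 91 mod 4 = 3; sign now -1
(91/7) = (0/7)   [reduce mod 7]
(0/7) = 0   [gcd(a, n) > 1]; final value = 0

0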